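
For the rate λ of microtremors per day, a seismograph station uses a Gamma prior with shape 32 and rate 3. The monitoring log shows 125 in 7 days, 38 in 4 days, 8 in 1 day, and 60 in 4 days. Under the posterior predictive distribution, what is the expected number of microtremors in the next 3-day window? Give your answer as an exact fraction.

789/19

Total count: 125 + 38 + 8 + 60 = 231.
Total exposure: 7 + 4 + 1 + 4 = 16 days.
Conjugate update: add total count to the shape and total exposure to the rate, giving Gamma(263, 19).
Predictive mean over a 3-day window = T·E[λ|data] = 3·263/19 = 789/19.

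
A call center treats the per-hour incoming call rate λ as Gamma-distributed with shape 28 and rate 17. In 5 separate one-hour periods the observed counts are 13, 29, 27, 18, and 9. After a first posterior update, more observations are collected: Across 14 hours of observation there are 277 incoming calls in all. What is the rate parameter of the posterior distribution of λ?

Total count: 13 + 29 + 27 + 18 + 9 = 96.
Total exposure: 5 hours.
After the first batch: Gamma(28 + 96, 17 + 5) = Gamma(124, 22).
Total count 277 over total exposure 14 hours.
After the second batch: Gamma(124 + 277, 22 + 14) = Gamma(401, 36).

36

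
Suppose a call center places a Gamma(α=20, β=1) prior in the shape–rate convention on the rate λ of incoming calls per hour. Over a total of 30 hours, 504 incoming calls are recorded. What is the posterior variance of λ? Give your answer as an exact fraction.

524/961

Total count 504 over total exposure 30 hours.
Conjugate update: add total count to the shape and total exposure to the rate, giving Gamma(524, 31).
Posterior variance = α'/β'² = 524/961.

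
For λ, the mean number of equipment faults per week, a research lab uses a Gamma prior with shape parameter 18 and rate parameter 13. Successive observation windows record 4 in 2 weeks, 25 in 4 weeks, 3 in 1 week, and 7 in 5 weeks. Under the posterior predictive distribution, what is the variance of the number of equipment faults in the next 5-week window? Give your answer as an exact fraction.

Total count: 4 + 25 + 3 + 7 = 39.
Total exposure: 2 + 4 + 1 + 5 = 12 weeks.
Conjugate update: add total count to the shape and total exposure to the rate, giving Gamma(57, 25).
The posterior predictive for a window of length T is Negative Binomial with variance T·α'·(β'+T)/β'² = 5·57·30/625 = 342/25.

342/25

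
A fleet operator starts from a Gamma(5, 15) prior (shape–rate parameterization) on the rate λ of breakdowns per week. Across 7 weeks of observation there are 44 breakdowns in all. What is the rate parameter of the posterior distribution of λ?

Total count 44 over total exposure 7 weeks.
Conjugate update: add total count to the shape and total exposure to the rate, giving Gamma(49, 22).

22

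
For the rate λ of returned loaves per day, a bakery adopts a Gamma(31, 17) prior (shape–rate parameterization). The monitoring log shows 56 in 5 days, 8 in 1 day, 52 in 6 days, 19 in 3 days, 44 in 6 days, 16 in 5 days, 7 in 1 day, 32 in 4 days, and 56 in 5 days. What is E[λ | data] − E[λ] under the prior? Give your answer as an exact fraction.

Total count: 56 + 8 + 52 + 19 + 44 + 16 + 7 + 32 + 56 = 290.
Total exposure: 5 + 1 + 6 + 3 + 6 + 5 + 1 + 4 + 5 = 36 days.
By Gamma–Poisson conjugacy, the posterior is Gamma(α + Σx, β + Σt) = Gamma(31 + 290, 17 + 36) = Gamma(321, 53).
Posterior mean = 321/53 = 321/53; prior mean = 31/17 = 31/17. Difference = 321/53 − 31/17 = 3814/901.

3814/901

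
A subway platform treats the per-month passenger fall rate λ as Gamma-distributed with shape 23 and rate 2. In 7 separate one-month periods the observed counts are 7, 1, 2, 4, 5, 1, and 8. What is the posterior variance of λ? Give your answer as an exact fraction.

17/27

Total count: 7 + 1 + 2 + 4 + 5 + 1 + 8 = 28.
Total exposure: 7 months.
The Gamma prior is conjugate for the Poisson rate, so λ | data ~ Gamma(23+28, 2+7) = Gamma(51, 9).
Posterior variance = α'/β'² = 51/81 = 17/27.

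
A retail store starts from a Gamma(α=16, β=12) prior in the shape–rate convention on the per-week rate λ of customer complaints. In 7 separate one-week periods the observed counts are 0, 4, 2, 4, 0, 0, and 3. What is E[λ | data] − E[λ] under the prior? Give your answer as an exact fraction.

Total count: 0 + 4 + 2 + 4 + 0 + 0 + 3 = 13.
Total exposure: 7 weeks.
By Gamma–Poisson conjugacy, the posterior is Gamma(α + Σx, β + Σt) = Gamma(16 + 13, 12 + 7) = Gamma(29, 19).
Posterior mean = 29/19 = 29/19; prior mean = 16/12 = 4/3. Difference = 29/19 − 4/3 = 11/57.

11/57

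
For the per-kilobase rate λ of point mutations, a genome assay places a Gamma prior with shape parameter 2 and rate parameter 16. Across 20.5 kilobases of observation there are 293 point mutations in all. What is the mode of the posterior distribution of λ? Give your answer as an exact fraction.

Total count 293 over total exposure 20.5 kilobases.
Posterior: α' = 2 + 293 = 295, β' = 16 + 20.5 = 73/2.
Posterior mode = (α'−1)/β' = 294/(73/2) = 588/73.

588/73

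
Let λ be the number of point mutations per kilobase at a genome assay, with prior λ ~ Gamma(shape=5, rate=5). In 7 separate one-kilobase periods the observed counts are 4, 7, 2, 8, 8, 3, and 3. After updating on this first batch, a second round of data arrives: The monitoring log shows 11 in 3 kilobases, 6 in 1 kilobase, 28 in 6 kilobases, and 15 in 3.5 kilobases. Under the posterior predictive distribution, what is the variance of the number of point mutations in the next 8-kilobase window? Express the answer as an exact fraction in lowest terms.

107200/2601

Total count: 4 + 7 + 2 + 8 + 8 + 3 + 3 = 35.
Total exposure: 7 kilobases.
After the first batch: Gamma(5 + 35, 5 + 7) = Gamma(40, 12).
Total count: 11 + 6 + 28 + 15 = 60.
Total exposure: 3 + 1 + 6 + 3.5 = 13.5 kilobases.
After the second batch: Gamma(40 + 60, 12 + 13.5) = Gamma(100, 51/2).
The posterior predictive for a window of length T is Negative Binomial with variance T·α'·(β'+T)/β'² = 8·100·(67/2)/(2601/4) = 107200/2601.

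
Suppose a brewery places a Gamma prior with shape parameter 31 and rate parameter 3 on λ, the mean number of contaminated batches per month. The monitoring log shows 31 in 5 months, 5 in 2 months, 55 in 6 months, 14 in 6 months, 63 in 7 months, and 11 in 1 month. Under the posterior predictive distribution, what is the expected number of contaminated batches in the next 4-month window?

Total count: 31 + 5 + 55 + 14 + 63 + 11 = 179.
Total exposure: 5 + 2 + 6 + 6 + 7 + 1 = 27 months.
Gamma(α, β) with Poisson data over total exposure Σt gives posterior Gamma(α+Σx, β+Σt) = Gamma(210, 30).
Predictive mean over a 4-month window = T·E[λ|data] = 4·210/30 = 28.

28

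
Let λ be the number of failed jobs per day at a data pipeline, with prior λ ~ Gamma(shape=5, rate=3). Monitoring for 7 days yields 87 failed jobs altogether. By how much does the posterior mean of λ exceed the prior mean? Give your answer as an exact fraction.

Total count 87 over total exposure 7 days.
Posterior: α' = 5 + 87 = 92, β' = 3 + 7 = 10.
Posterior mean = 92/10 = 46/5; prior mean = 5/3 = 5/3. Difference = 46/5 − 5/3 = 113/15.

113/15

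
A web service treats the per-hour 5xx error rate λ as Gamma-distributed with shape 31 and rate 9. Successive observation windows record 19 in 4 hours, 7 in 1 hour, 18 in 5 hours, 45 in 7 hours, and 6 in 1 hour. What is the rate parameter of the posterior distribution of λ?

Total count: 19 + 7 + 18 + 45 + 6 = 95.
Total exposure: 4 + 1 + 5 + 7 + 1 = 18 hours.
By Gamma–Poisson conjugacy, the posterior is Gamma(α + Σx, β + Σt) = Gamma(31 + 95, 9 + 18) = Gamma(126, 27).

27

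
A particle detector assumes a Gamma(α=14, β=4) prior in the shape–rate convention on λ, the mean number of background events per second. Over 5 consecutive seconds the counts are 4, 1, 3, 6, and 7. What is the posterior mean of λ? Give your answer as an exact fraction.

35/9

Total count: 4 + 1 + 3 + 6 + 7 = 21.
Total exposure: 5 seconds.
By Gamma–Poisson conjugacy, the posterior is Gamma(α + Σx, β + Σt) = Gamma(14 + 21, 4 + 5) = Gamma(35, 9).
Posterior mean = α'/β' = 35/9.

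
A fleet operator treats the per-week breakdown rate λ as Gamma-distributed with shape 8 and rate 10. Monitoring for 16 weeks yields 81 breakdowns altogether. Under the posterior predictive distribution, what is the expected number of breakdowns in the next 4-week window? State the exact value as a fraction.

Total count 81 over total exposure 16 weeks.
Conjugate update: add total count to the shape and total exposure to the rate, giving Gamma(89, 26).
Predictive mean over a 4-week window = T·E[λ|data] = 4·89/26 = 178/13.

178/13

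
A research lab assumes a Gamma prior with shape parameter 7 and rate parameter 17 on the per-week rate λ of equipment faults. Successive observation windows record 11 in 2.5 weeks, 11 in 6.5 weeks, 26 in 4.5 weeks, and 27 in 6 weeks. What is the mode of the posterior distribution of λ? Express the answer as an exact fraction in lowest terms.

162/73

Total count: 11 + 11 + 26 + 27 = 75.
Total exposure: 2.5 + 6.5 + 4.5 + 6 = 19.5 weeks.
By Gamma–Poisson conjugacy, the posterior is Gamma(α + Σx, β + Σt) = Gamma(7 + 75, 17 + 19.5) = Gamma(82, 73/2).
Posterior mode = (α'−1)/β' = 81/(73/2) = 162/73.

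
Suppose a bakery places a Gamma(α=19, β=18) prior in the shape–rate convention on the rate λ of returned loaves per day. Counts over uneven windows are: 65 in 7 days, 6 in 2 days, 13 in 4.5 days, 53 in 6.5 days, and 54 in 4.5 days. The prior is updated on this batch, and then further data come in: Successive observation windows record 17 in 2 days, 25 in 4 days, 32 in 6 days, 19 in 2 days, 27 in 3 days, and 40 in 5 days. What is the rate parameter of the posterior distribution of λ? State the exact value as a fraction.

129/2

Total count: 65 + 6 + 13 + 53 + 54 = 191.
Total exposure: 7 + 2 + 4.5 + 6.5 + 4.5 = 24.5 days.
After the first batch: Gamma(19 + 191, 18 + 24.5) = Gamma(210, 85/2).
Total count: 17 + 25 + 32 + 19 + 27 + 40 = 160.
Total exposure: 2 + 4 + 6 + 2 + 3 + 5 = 22 days.
After the second batch: Gamma(210 + 160, 85/2 + 22) = Gamma(370, 129/2).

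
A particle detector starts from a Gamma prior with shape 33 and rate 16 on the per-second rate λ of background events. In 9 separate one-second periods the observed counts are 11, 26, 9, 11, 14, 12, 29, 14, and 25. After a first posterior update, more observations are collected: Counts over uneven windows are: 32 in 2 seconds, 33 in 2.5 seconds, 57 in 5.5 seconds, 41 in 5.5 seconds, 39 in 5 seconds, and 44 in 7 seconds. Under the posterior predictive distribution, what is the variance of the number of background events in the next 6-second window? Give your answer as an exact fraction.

13416/245

Total count: 11 + 26 + 9 + 11 + 14 + 12 + 29 + 14 + 25 = 151.
Total exposure: 9 seconds.
After the first batch: Gamma(33 + 151, 16 + 9) = Gamma(184, 25).
Total count: 32 + 33 + 57 + 41 + 39 + 44 = 246.
Total exposure: 2 + 2.5 + 5.5 + 5.5 + 5 + 7 = 27.5 seconds.
After the second batch: Gamma(184 + 246, 25 + 27.5) = Gamma(430, 105/2).
The posterior predictive for a window of length T is Negative Binomial with variance T·α'·(β'+T)/β'² = 6·430·(117/2)/(11025/4) = 13416/245.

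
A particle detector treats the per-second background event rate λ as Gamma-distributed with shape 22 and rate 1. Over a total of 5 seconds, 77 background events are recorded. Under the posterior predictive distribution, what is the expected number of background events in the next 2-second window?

33

Total count 77 over total exposure 5 seconds.
Conjugate update: add total count to the shape and total exposure to the rate, giving Gamma(99, 6).
Predictive mean over a 2-second window = T·E[λ|data] = 2·99/6 = 33.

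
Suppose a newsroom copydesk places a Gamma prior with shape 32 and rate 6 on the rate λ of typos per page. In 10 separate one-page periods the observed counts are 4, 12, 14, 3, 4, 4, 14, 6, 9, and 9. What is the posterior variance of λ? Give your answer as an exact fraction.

111/256

Total count: 4 + 12 + 14 + 3 + 4 + 4 + 14 + 6 + 9 + 9 = 79.
Total exposure: 10 pages.
By Gamma–Poisson conjugacy, the posterior is Gamma(α + Σx, β + Σt) = Gamma(32 + 79, 6 + 10) = Gamma(111, 16).
Posterior variance = α'/β'² = 111/256.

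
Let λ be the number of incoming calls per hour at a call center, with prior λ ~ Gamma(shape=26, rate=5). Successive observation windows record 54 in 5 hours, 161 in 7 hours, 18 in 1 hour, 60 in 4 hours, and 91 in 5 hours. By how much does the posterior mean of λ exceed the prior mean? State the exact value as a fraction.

Total count: 54 + 161 + 18 + 60 + 91 = 384.
Total exposure: 5 + 7 + 1 + 4 + 5 = 22 hours.
Gamma(α, β) with Poisson data over total exposure Σt gives posterior Gamma(α+Σx, β+Σt) = Gamma(410, 27).
Posterior mean = 410/27 = 410/27; prior mean = 26/5 = 26/5. Difference = 410/27 − 26/5 = 1348/135.

1348/135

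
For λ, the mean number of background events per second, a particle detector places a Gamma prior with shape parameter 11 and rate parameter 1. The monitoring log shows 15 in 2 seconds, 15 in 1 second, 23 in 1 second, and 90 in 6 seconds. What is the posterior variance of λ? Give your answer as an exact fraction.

Total count: 15 + 15 + 23 + 90 = 143.
Total exposure: 2 + 1 + 1 + 6 = 10 seconds.
Gamma(α, β) with Poisson data over total exposure Σt gives posterior Gamma(α+Σx, β+Σt) = Gamma(154, 11).
Posterior variance = α'/β'² = 154/121 = 14/11.

14/11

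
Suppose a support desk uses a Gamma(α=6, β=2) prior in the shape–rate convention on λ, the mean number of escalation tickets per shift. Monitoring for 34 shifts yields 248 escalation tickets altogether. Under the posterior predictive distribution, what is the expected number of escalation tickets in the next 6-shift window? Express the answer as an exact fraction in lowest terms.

Total count 248 over total exposure 34 shifts.
Conjugate update: add total count to the shape and total exposure to the rate, giving Gamma(254, 36).
Predictive mean over a 6-shift window = T·E[λ|data] = 6·254/36 = 127/3.

127/3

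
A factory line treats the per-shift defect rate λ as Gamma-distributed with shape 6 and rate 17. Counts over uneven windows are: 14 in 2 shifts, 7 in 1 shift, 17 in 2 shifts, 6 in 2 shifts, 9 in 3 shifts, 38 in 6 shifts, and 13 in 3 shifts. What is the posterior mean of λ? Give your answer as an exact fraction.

Total count: 14 + 7 + 17 + 6 + 9 + 38 + 13 = 104.
Total exposure: 2 + 1 + 2 + 2 + 3 + 6 + 3 = 19 shifts.
By Gamma–Poisson conjugacy, the posterior is Gamma(α + Σx, β + Σt) = Gamma(6 + 104, 17 + 19) = Gamma(110, 36).
Posterior mean = α'/β' = 110/36 = 55/18.

55/18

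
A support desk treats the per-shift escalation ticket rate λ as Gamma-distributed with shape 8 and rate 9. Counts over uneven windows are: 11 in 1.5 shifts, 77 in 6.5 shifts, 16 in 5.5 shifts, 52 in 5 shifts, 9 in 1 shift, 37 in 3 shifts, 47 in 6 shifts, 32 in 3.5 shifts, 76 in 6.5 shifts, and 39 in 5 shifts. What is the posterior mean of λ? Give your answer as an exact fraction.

808/105

Total count: 11 + 77 + 16 + 52 + 9 + 37 + 47 + 32 + 76 + 39 = 396.
Total exposure: 1.5 + 6.5 + 5.5 + 5 + 1 + 3 + 6 + 3.5 + 6.5 + 5 = 43.5 shifts.
Conjugate update: add total count to the shape and total exposure to the rate, giving Gamma(404, 105/2).
Posterior mean = α'/β' = 404/(105/2) = 808/105.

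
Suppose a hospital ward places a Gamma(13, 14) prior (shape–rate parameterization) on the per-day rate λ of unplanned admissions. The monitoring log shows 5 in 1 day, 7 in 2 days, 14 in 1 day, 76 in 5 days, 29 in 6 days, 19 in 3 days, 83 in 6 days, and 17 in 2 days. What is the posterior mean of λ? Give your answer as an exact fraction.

263/40

Total count: 5 + 7 + 14 + 76 + 29 + 19 + 83 + 17 = 250.
Total exposure: 1 + 2 + 1 + 5 + 6 + 3 + 6 + 2 = 26 days.
By Gamma–Poisson conjugacy, the posterior is Gamma(α + Σx, β + Σt) = Gamma(13 + 250, 14 + 26) = Gamma(263, 40).
Posterior mean = α'/β' = 263/40.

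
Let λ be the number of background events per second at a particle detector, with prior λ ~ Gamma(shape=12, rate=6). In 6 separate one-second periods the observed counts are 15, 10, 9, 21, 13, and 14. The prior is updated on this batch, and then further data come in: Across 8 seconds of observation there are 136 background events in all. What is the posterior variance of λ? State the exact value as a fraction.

Total count: 15 + 10 + 9 + 21 + 13 + 14 = 82.
Total exposure: 6 seconds.
After the first batch: Gamma(12 + 82, 6 + 6) = Gamma(94, 12).
Total count 136 over total exposure 8 seconds.
After the second batch: Gamma(94 + 136, 12 + 8) = Gamma(230, 20).
Posterior variance = α'/β'² = 230/400 = 23/40.

23/40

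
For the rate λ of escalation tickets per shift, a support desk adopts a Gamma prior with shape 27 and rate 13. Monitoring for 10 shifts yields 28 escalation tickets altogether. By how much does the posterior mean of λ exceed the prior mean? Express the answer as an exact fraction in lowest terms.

Total count 28 over total exposure 10 shifts.
By Gamma–Poisson conjugacy, the posterior is Gamma(α + Σx, β + Σt) = Gamma(27 + 28, 13 + 10) = Gamma(55, 23).
Posterior mean = 55/23 = 55/23; prior mean = 27/13 = 27/13. Difference = 55/23 − 27/13 = 94/299.

94/299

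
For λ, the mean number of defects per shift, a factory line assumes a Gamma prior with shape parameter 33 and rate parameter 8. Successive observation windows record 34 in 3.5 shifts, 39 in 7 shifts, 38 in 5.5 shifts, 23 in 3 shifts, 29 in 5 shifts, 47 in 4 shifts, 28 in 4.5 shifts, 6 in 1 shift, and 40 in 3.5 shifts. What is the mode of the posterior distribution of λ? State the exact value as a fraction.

316/45

Total count: 34 + 39 + 38 + 23 + 29 + 47 + 28 + 6 + 40 = 284.
Total exposure: 3.5 + 7 + 5.5 + 3 + 5 + 4 + 4.5 + 1 + 3.5 = 37 shifts.
Conjugate update: add total count to the shape and total exposure to the rate, giving Gamma(317, 45).
Posterior mode = (α'−1)/β' = 316/45.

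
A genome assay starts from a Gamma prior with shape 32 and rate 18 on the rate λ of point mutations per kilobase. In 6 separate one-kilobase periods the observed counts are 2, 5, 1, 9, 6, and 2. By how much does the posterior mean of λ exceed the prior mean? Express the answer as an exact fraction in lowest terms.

43/72

Total count: 2 + 5 + 1 + 9 + 6 + 2 = 25.
Total exposure: 6 kilobases.
Conjugate update: add total count to the shape and total exposure to the rate, giving Gamma(57, 24).
Posterior mean = 57/24 = 19/8; prior mean = 32/18 = 16/9. Difference = 19/8 − 16/9 = 43/72.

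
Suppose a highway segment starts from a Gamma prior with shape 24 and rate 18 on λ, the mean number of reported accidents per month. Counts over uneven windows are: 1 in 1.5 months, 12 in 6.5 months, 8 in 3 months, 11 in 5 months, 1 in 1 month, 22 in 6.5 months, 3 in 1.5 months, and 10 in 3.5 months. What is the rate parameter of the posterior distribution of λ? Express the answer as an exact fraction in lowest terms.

93/2

Total count: 1 + 12 + 8 + 11 + 1 + 22 + 3 + 10 = 68.
Total exposure: 1.5 + 6.5 + 3 + 5 + 1 + 6.5 + 1.5 + 3.5 = 28.5 months.
The Gamma prior is conjugate for the Poisson rate, so λ | data ~ Gamma(24+68, 18+28.5) = Gamma(92, 93/2).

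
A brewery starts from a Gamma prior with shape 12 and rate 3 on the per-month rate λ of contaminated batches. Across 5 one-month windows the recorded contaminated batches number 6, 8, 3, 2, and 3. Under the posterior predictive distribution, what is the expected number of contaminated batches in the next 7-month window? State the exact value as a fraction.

Total count: 6 + 8 + 3 + 2 + 3 = 22.
Total exposure: 5 months.
Posterior: α' = 12 + 22 = 34, β' = 3 + 5 = 8.
Predictive mean over a 7-month window = T·E[λ|data] = 7·34/8 = 119/4.

119/4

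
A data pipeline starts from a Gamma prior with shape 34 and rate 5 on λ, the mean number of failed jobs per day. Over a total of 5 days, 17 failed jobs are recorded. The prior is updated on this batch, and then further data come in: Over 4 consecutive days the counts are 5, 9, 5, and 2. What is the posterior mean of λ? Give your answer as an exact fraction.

36/7

Total count 17 over total exposure 5 days.
After the first batch: Gamma(34 + 17, 5 + 5) = Gamma(51, 10).
Total count: 5 + 9 + 5 + 2 = 21.
Total exposure: 4 days.
After the second batch: Gamma(51 + 21, 10 + 4) = Gamma(72, 14).
Posterior mean = α'/β' = 72/14 = 36/7.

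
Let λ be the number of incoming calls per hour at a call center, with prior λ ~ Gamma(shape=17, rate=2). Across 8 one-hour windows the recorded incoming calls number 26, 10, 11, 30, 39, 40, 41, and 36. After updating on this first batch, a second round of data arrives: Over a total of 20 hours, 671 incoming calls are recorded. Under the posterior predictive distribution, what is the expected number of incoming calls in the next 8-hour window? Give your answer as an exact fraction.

Total count: 26 + 10 + 11 + 30 + 39 + 40 + 41 + 36 = 233.
Total exposure: 8 hours.
After the first batch: Gamma(17 + 233, 2 + 8) = Gamma(250, 10).
Total count 671 over total exposure 20 hours.
After the second batch: Gamma(250 + 671, 10 + 20) = Gamma(921, 30).
Predictive mean over an 8-hour window = T·E[λ|data] = 8·921/30 = 1228/5.

1228/5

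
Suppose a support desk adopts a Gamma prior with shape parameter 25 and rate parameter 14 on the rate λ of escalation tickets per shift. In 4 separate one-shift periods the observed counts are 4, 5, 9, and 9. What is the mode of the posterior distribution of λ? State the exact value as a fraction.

17/6

Total count: 4 + 5 + 9 + 9 = 27.
Total exposure: 4 shifts.
Conjugate update: add total count to the shape and total exposure to the rate, giving Gamma(52, 18).
Posterior mode = (α'−1)/β' = 51/18 = 17/6.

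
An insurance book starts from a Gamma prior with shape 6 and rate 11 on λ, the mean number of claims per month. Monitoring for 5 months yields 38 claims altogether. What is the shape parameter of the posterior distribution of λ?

Total count 38 over total exposure 5 months.
Gamma(α, β) with Poisson data over total exposure Σt gives posterior Gamma(α+Σx, β+Σt) = Gamma(44, 16).

44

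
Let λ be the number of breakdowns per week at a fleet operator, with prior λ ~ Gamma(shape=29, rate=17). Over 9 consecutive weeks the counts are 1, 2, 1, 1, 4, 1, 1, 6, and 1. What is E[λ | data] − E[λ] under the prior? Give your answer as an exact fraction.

Total count: 1 + 2 + 1 + 1 + 4 + 1 + 1 + 6 + 1 = 18.
Total exposure: 9 weeks.
By Gamma–Poisson conjugacy, the posterior is Gamma(α + Σx, β + Σt) = Gamma(29 + 18, 17 + 9) = Gamma(47, 26).
Posterior mean = 47/26 = 47/26; prior mean = 29/17 = 29/17. Difference = 47/26 − 29/17 = 45/442.

45/442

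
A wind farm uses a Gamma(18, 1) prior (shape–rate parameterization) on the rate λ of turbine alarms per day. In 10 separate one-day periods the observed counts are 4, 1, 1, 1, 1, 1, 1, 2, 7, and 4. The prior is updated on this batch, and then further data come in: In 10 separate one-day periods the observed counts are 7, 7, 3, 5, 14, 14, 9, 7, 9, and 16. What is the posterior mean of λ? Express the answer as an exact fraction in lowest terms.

44/7

Total count: 4 + 1 + 1 + 1 + 1 + 1 + 1 + 2 + 7 + 4 = 23.
Total exposure: 10 days.
After the first batch: Gamma(18 + 23, 1 + 10) = Gamma(41, 11).
Total count: 7 + 7 + 3 + 5 + 14 + 14 + 9 + 7 + 9 + 16 = 91.
Total exposure: 10 days.
After the second batch: Gamma(41 + 91, 11 + 10) = Gamma(132, 21).
Posterior mean = α'/β' = 132/21 = 44/7.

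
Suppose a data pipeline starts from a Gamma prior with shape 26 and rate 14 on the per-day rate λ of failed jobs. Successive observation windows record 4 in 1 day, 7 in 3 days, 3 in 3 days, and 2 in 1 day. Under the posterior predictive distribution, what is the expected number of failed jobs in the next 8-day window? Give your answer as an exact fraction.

Total count: 4 + 7 + 3 + 2 = 16.
Total exposure: 1 + 3 + 3 + 1 = 8 days.
Conjugate update: add total count to the shape and total exposure to the rate, giving Gamma(42, 22).
Predictive mean over an 8-day window = T·E[λ|data] = 8·42/22 = 168/11.

168/11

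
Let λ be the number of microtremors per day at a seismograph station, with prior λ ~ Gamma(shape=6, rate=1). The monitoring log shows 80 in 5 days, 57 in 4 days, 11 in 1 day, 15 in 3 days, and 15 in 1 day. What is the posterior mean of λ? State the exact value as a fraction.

Total count: 80 + 57 + 11 + 15 + 15 = 178.
Total exposure: 5 + 4 + 1 + 3 + 1 = 14 days.
By Gamma–Poisson conjugacy, the posterior is Gamma(α + Σx, β + Σt) = Gamma(6 + 178, 1 + 14) = Gamma(184, 15).
Posterior mean = α'/β' = 184/15.

184/15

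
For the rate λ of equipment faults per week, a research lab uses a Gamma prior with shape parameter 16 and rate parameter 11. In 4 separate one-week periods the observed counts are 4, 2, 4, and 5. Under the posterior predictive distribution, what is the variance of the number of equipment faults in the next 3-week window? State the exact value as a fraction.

Total count: 4 + 2 + 4 + 5 = 15.
Total exposure: 4 weeks.
The Gamma prior is conjugate for the Poisson rate, so λ | data ~ Gamma(16+15, 11+4) = Gamma(31, 15).
The posterior predictive for a window of length T is Negative Binomial with variance T·α'·(β'+T)/β'² = 3·31·18/225 = 186/25.

186/25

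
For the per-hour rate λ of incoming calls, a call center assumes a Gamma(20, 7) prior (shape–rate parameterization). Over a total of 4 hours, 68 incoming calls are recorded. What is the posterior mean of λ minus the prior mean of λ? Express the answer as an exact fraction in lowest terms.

36/7

Total count 68 over total exposure 4 hours.
Gamma(α, β) with Poisson data over total exposure Σt gives posterior Gamma(α+Σx, β+Σt) = Gamma(88, 11).
Posterior mean = 88/11 = 8; prior mean = 20/7 = 20/7. Difference = 8 − 20/7 = 36/7.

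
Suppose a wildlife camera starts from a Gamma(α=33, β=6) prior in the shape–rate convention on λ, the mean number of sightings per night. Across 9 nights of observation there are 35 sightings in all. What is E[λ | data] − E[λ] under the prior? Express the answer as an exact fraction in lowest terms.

Total count 35 over total exposure 9 nights.
Conjugate update: add total count to the shape and total exposure to the rate, giving Gamma(68, 15).
Posterior mean = 68/15 = 68/15; prior mean = 33/6 = 11/2. Difference = 68/15 − 11/2 = -29/30.

-29/30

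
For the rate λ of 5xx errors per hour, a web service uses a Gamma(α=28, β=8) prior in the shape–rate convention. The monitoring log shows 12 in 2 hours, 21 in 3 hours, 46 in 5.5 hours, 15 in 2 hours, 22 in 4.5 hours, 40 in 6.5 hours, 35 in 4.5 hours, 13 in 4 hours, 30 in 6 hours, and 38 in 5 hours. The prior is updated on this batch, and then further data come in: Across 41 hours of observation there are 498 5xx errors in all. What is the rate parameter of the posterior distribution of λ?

Total count: 12 + 21 + 46 + 15 + 22 + 40 + 35 + 13 + 30 + 38 = 272.
Total exposure: 2 + 3 + 5.5 + 2 + 4.5 + 6.5 + 4.5 + 4 + 6 + 5 = 43 hours.
After the first batch: Gamma(28 + 272, 8 + 43) = Gamma(300, 51).
Total count 498 over total exposure 41 hours.
After the second batch: Gamma(300 + 498, 51 + 41) = Gamma(798, 92).

92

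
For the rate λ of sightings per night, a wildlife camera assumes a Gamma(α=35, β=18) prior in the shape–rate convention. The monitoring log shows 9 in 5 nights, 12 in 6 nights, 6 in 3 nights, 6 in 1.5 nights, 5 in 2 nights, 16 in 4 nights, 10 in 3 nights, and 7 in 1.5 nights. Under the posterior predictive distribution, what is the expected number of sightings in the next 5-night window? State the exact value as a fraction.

265/22

Total count: 9 + 12 + 6 + 6 + 5 + 16 + 10 + 7 = 71.
Total exposure: 5 + 6 + 3 + 1.5 + 2 + 4 + 3 + 1.5 = 26 nights.
The Gamma prior is conjugate for the Poisson rate, so λ | data ~ Gamma(35+71, 18+26) = Gamma(106, 44).
Predictive mean over a 5-night window = T·E[λ|data] = 5·106/44 = 265/22.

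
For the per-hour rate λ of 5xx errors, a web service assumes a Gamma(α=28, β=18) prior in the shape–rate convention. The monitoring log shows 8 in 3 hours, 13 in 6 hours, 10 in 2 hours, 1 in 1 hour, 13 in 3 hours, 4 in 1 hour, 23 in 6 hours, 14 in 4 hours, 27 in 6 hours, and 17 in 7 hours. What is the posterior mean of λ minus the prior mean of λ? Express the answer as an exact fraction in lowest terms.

Total count: 8 + 13 + 10 + 1 + 13 + 4 + 23 + 14 + 27 + 17 = 130.
Total exposure: 3 + 6 + 2 + 1 + 3 + 1 + 6 + 4 + 6 + 7 = 39 hours.
Gamma(α, β) with Poisson data over total exposure Σt gives posterior Gamma(α+Σx, β+Σt) = Gamma(158, 57).
Posterior mean = 158/57 = 158/57; prior mean = 28/18 = 14/9. Difference = 158/57 − 14/9 = 208/171.

208/171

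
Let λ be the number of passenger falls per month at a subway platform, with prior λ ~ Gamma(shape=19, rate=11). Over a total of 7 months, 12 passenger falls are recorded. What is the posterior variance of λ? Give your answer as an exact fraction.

Total count 12 over total exposure 7 months.
Posterior: α' = 19 + 12 = 31, β' = 11 + 7 = 18.
Posterior variance = α'/β'² = 31/324.

31/324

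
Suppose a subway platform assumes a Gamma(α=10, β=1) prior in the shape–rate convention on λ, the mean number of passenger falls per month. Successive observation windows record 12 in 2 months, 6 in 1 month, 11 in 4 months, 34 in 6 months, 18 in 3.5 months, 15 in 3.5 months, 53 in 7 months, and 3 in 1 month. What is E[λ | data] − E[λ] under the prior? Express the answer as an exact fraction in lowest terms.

-128/29

Total count: 12 + 6 + 11 + 34 + 18 + 15 + 53 + 3 = 152.
Total exposure: 2 + 1 + 4 + 6 + 3.5 + 3.5 + 7 + 1 = 28 months.
Conjugate update: add total count to the shape and total exposure to the rate, giving Gamma(162, 29).
Posterior mean = 162/29 = 162/29; prior mean = 10/1 = 10. Difference = 162/29 − 10 = -128/29.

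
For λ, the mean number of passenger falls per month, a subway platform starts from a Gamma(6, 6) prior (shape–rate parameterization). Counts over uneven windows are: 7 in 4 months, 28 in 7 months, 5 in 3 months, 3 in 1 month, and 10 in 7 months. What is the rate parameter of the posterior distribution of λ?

Total count: 7 + 28 + 5 + 3 + 10 = 53.
Total exposure: 4 + 7 + 3 + 1 + 7 = 22 months.
Gamma(α, β) with Poisson data over total exposure Σt gives posterior Gamma(α+Σx, β+Σt) = Gamma(59, 28).

28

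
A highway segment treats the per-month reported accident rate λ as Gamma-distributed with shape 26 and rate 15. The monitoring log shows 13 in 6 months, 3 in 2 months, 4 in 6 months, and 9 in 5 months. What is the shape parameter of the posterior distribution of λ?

Total count: 13 + 3 + 4 + 9 = 29.
Total exposure: 6 + 2 + 6 + 5 = 19 months.
Gamma(α, β) with Poisson data over total exposure Σt gives posterior Gamma(α+Σx, β+Σt) = Gamma(55, 34).

55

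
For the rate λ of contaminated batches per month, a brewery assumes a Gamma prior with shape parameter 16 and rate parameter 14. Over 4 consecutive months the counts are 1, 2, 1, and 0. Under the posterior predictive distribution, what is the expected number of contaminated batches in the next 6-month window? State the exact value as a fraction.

20/3

Total count: 1 + 2 + 1 + 0 = 4.
Total exposure: 4 months.
Gamma(α, β) with Poisson data over total exposure Σt gives posterior Gamma(α+Σx, β+Σt) = Gamma(20, 18).
Predictive mean over a 6-month window = T·E[λ|data] = 6·20/18 = 20/3.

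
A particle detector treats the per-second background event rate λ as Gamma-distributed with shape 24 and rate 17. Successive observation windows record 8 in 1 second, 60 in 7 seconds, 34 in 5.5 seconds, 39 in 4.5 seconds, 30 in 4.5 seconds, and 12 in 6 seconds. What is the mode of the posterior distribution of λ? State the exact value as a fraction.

412/91

Total count: 8 + 60 + 34 + 39 + 30 + 12 = 183.
Total exposure: 1 + 7 + 5.5 + 4.5 + 4.5 + 6 = 28.5 seconds.
Posterior: α' = 24 + 183 = 207, β' = 17 + 28.5 = 91/2.
Posterior mode = (α'−1)/β' = 206/(91/2) = 412/91.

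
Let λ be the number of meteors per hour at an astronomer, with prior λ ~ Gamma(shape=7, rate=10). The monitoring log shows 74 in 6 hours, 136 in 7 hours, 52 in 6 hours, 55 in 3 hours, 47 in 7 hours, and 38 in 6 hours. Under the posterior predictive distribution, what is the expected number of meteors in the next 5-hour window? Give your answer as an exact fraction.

Total count: 74 + 136 + 52 + 55 + 47 + 38 = 402.
Total exposure: 6 + 7 + 6 + 3 + 7 + 6 = 35 hours.
Conjugate update: add total count to the shape and total exposure to the rate, giving Gamma(409, 45).
Predictive mean over a 5-hour window = T·E[λ|data] = 5·409/45 = 409/9.

409/9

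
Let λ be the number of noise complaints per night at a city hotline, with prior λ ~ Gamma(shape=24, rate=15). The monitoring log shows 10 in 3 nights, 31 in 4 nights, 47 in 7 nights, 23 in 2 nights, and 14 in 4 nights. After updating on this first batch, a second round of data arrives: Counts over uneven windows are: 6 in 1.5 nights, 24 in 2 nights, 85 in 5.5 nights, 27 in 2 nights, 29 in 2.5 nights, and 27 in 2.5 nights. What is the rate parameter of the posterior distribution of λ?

51

Total count: 10 + 31 + 47 + 23 + 14 = 125.
Total exposure: 3 + 4 + 7 + 2 + 4 = 20 nights.
After the first batch: Gamma(24 + 125, 15 + 20) = Gamma(149, 35).
Total count: 6 + 24 + 85 + 27 + 29 + 27 = 198.
Total exposure: 1.5 + 2 + 5.5 + 2 + 2.5 + 2.5 = 16 nights.
After the second batch: Gamma(149 + 198, 35 + 16) = Gamma(347, 51).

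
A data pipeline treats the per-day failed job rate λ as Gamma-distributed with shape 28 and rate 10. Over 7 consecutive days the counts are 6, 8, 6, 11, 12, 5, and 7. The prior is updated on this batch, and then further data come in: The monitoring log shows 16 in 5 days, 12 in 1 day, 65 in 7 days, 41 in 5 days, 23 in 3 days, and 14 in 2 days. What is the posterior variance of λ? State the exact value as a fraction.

Total count: 6 + 8 + 6 + 11 + 12 + 5 + 7 = 55.
Total exposure: 7 days.
After the first batch: Gamma(28 + 55, 10 + 7) = Gamma(83, 17).
Total count: 16 + 12 + 65 + 41 + 23 + 14 = 171.
Total exposure: 5 + 1 + 7 + 5 + 3 + 2 = 23 days.
After the second batch: Gamma(83 + 171, 17 + 23) = Gamma(254, 40).
Posterior variance = α'/β'² = 254/1600 = 127/800.

127/800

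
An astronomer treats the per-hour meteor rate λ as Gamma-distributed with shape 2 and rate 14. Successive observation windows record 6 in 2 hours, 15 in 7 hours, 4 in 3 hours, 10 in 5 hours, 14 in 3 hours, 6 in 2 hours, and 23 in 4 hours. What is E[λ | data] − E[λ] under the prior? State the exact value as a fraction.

13/7

Total count: 6 + 15 + 4 + 10 + 14 + 6 + 23 = 78.
Total exposure: 2 + 7 + 3 + 5 + 3 + 2 + 4 = 26 hours.
Posterior: α' = 2 + 78 = 80, β' = 14 + 26 = 40.
Posterior mean = 80/40 = 2; prior mean = 2/14 = 1/7. Difference = 2 − 1/7 = 13/7.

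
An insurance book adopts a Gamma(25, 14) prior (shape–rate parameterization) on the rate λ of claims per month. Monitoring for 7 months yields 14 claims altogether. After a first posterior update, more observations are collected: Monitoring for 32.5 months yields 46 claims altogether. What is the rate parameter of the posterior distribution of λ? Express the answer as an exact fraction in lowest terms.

107/2

Total count 14 over total exposure 7 months.
After the first batch: Gamma(25 + 14, 14 + 7) = Gamma(39, 21).
Total count 46 over total exposure 32.5 months.
After the second batch: Gamma(39 + 46, 21 + 32.5) = Gamma(85, 107/2).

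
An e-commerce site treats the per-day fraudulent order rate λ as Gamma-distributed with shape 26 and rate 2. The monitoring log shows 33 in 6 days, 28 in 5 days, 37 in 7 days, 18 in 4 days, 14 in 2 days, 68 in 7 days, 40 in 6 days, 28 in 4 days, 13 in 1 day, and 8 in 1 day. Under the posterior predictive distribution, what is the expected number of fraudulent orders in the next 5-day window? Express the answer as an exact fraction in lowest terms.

313/9

Total count: 33 + 28 + 37 + 18 + 14 + 68 + 40 + 28 + 13 + 8 = 287.
Total exposure: 6 + 5 + 7 + 4 + 2 + 7 + 6 + 4 + 1 + 1 = 43 days.
Posterior: α' = 26 + 287 = 313, β' = 2 + 43 = 45.
Predictive mean over a 5-day window = T·E[λ|data] = 5·313/45 = 313/9.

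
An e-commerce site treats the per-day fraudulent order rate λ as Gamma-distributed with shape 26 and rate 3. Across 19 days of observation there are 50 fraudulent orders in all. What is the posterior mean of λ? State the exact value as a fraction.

Total count 50 over total exposure 19 days.
Gamma(α, β) with Poisson data over total exposure Σt gives posterior Gamma(α+Σx, β+Σt) = Gamma(76, 22).
Posterior mean = α'/β' = 76/22 = 38/11.

38/11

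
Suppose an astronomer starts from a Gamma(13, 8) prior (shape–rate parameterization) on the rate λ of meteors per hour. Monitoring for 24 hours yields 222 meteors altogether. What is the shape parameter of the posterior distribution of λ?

Total count 222 over total exposure 24 hours.
The Gamma prior is conjugate for the Poisson rate, so λ | data ~ Gamma(13+222, 8+24) = Gamma(235, 32).

235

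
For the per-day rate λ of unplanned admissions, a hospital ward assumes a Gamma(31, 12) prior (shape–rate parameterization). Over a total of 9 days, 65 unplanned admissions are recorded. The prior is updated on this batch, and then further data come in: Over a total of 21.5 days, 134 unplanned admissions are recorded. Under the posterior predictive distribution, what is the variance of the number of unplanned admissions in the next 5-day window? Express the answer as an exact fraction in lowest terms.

Total count 65 over total exposure 9 days.
After the first batch: Gamma(31 + 65, 12 + 9) = Gamma(96, 21).
Total count 134 over total exposure 21.5 days.
After the second batch: Gamma(96 + 134, 21 + 21.5) = Gamma(230, 85/2).
The posterior predictive for a window of length T is Negative Binomial with variance T·α'·(β'+T)/β'² = 5·230·(95/2)/(7225/4) = 8740/289.

8740/289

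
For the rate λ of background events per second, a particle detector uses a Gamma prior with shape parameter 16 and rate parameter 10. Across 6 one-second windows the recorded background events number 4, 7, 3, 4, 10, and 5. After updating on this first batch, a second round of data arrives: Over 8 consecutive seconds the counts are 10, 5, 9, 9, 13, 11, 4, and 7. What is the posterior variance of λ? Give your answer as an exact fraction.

13/64

Total count: 4 + 7 + 3 + 4 + 10 + 5 = 33.
Total exposure: 6 seconds.
After the first batch: Gamma(16 + 33, 10 + 6) = Gamma(49, 16).
Total count: 10 + 5 + 9 + 9 + 13 + 11 + 4 + 7 = 68.
Total exposure: 8 seconds.
After the second batch: Gamma(49 + 68, 16 + 8) = Gamma(117, 24).
Posterior variance = α'/β'² = 117/576 = 13/64.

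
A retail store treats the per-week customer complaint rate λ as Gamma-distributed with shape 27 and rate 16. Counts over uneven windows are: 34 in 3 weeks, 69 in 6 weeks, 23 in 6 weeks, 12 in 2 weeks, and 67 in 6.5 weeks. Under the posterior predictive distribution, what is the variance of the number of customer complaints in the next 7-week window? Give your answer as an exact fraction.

Total count: 34 + 69 + 23 + 12 + 67 = 205.
Total exposure: 3 + 6 + 6 + 2 + 6.5 = 23.5 weeks.
The Gamma prior is conjugate for the Poisson rate, so λ | data ~ Gamma(27+205, 16+23.5) = Gamma(232, 79/2).
The posterior predictive for a window of length T is Negative Binomial with variance T·α'·(β'+T)/β'² = 7·232·(93/2)/(6241/4) = 302064/6241.

302064/6241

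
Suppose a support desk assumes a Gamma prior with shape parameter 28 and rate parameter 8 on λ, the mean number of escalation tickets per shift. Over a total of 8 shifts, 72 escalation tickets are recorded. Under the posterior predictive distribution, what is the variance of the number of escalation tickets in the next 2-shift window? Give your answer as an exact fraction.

Total count 72 over total exposure 8 shifts.
Posterior: α' = 28 + 72 = 100, β' = 8 + 8 = 16.
The posterior predictive for a window of length T is Negative Binomial with variance T·α'·(β'+T)/β'² = 2·100·18/256 = 225/16.

225/16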